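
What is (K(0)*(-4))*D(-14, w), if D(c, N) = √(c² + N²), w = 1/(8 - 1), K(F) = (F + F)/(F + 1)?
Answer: 0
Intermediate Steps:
K(F) = 2*F/(1 + F) (K(F) = (2*F)/(1 + F) = 2*F/(1 + F))
w = ⅐ (w = 1/7 = ⅐ ≈ 0.14286)
D(c, N) = √(N² + c²)
(K(0)*(-4))*D(-14, w) = ((2*0/(1 + 0))*(-4))*√((⅐)² + (-14)²) = ((2*0/1)*(-4))*√(1/49 + 196) = ((2*0*1)*(-4))*√(9605/49) = (0*(-4))*(√9605/7) = 0*(√9605/7) = 0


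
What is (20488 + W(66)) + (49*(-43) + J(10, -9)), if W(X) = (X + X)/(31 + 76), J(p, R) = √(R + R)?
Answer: 1966899/107 + 3*I*√2 ≈ 18382.0 + 4.2426*I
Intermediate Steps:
J(p, R) = √2*√R (J(p, R) = √(2*R) = √2*√R)
W(X) = 2*X/107 (W(X) = (2*X)/107 = (2*X)*(1/107) = 2*X/107)
(20488 + W(66)) + (49*(-43) + J(10, -9)) = (20488 + (2/107)*66) + (49*(-43) + √2*√(-9)) = (20488 + 132/107) + (-2107 + √2*(3*I)) = 2192348/107 + (-2107 + 3*I*√2) = 1966899/107 + 3*I*√2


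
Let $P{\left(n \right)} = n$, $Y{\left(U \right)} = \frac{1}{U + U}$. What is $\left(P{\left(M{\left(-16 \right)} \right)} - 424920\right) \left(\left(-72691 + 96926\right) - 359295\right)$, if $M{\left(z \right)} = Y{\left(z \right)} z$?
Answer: $142373527670$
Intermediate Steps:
$Y{\left(U \right)} = \frac{1}{2 U}$
$M{\left(z \right)} = \frac{1}{2}$ ($M{\left(z \right)} = \frac{1}{2 z} z = \frac{1}{2}$)
$\left(P{\left(M{\left(-16 \right)} \right)} - 424920\right) \left(\left(-72691 + 96926\right) - 359295\right) = \left(\frac{1}{2} - 424920\right) \left(\left(-72691 + 96926\right) - 359295\right) = - \frac{849839 \left(24235 - 359295\right)}{2} = \left(- \frac{849839}{2}\right) \left(-335060\right) = 142373527670$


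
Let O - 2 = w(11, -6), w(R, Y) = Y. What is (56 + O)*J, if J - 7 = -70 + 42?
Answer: -1092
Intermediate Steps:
O = -4 (O = 2 - 6 = -4)
J = -21 (J = 7 + (-70 + 42) = 7 - 28 = -21)
(56 + O)*J = (56 - 4)*(-21) = 52*(-21) = -1092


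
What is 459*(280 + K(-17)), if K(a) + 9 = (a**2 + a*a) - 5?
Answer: 387396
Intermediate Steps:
K(a) = -14 + 2*a**2 (K(a) = -9 + ((a**2 + a*a) - 5) = -9 + ((a**2 + a**2) - 5) = -9 + (2*a**2 - 5) = -9 + (-5 + 2*a**2) = -14 + 2*a**2)
459*(280 + K(-17)) = 459*(280 + (-14 + 2*(-17)**2)) = 459*(280 + (-14 + 2*289)) = 459*(280 + (-14 + 578)) = 459*(280 + 564) = 459*844 = 387396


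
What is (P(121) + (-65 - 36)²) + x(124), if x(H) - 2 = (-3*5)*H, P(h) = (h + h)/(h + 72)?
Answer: 1610441/193 ≈ 8344.3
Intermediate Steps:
P(h) = 2*h/(72 + h) (P(h) = (2*h)/(72 + h) = 2*h/(72 + h))
x(H) = 2 - 15*H (x(H) = 2 + (-3*5)*H = 2 - 15*H)
(P(121) + (-65 - 36)²) + x(124) = (2*121/(72 + 121) + (-65 - 36)²) + (2 - 15*124) = (2*121/193 + (-101)²) + (2 - 1860) = (2*121*(1/193) + 10201) - 1858 = (242/193 + 10201) - 1858 = 1969035/193 - 1858 = 1610441/193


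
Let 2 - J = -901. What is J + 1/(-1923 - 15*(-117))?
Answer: 151703/168 ≈ 902.99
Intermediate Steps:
J = 903 (J = 2 - 1*(-901) = 2 + 901 = 903)
J + 1/(-1923 - 15*(-117)) = 903 + 1/(-1923 - 15*(-117)) = 903 + 1/(-1923 + 1755) = 903 + 1/(-168) = 903 - 1/168 = 151703/168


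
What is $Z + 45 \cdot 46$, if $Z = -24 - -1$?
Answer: $2047$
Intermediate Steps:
$Z = -23$ ($Z = -24 + 1 = -23$)
$Z + 45 \cdot 46 = -23 + 45 \cdot 46 = -23 + 2070 = 2047$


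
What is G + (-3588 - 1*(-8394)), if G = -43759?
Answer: -38953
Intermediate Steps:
G + (-3588 - 1*(-8394)) = -43759 + (-3588 - 1*(-8394)) = -43759 + (-3588 + 8394) = -43759 + 4806 = -38953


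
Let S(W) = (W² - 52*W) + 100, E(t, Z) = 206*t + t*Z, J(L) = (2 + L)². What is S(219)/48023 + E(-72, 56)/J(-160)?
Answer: 2399725/299711543 ≈ 0.0080068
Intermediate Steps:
E(t, Z) = 206*t + Z*t
S(W) = 100 + W² - 52*W
S(219)/48023 + E(-72, 56)/J(-160) = (100 + 219² - 52*219)/48023 + (-72*(206 + 56))/((2 - 160)²) = (100 + 47961 - 11388)*(1/48023) + (-72*262)/((-158)²) = 36673*(1/48023) - 18864/24964 = 36673/48023 - 18864*1/24964 = 36673/48023 - 4716/6241 = 2399725/299711543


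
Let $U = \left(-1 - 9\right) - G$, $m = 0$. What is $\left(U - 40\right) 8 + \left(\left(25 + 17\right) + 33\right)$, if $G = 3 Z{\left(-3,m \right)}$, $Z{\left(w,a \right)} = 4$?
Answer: $-421$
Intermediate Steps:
$G = 12$ ($G = 3 \cdot 4 = 12$)
$U = -22$ ($U = \left(-1 - 9\right) - 12 = -10 - 12 = -22$)
$\left(U - 40\right) 8 + \left(\left(25 + 17\right) + 33\right) = \left(-22 - 40\right) 8 + \left(\left(25 + 17\right) + 33\right) = \left(-62\right) 8 + \left(42 + 33\right) = -496 + 75 = -421$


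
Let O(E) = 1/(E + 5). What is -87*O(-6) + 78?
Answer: 165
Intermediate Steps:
O(E) = 1/(5 + E)
-87*O(-6) + 78 = -87/(5 - 6) + 78 = -87/(-1) + 78 = -87*(-1) + 78 = 87 + 78 = 165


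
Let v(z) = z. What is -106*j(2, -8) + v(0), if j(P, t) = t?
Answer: 848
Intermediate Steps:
-106*j(2, -8) + v(0) = -106*(-8) + 0 = 848 + 0 = 848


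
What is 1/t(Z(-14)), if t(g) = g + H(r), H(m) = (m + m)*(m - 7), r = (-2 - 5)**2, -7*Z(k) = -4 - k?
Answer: 7/28802 ≈ 0.00024304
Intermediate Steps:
Z(k) = 4/7 + k/7 (Z(k) = -(-4 - k)/7 = 4/7 + k/7)
r = 49 (r = (-7)**2 = 49)
H(m) = 2*m*(-7 + m) (H(m) = (2*m)*(-7 + m) = 2*m*(-7 + m))
t(g) = 4116 + g (t(g) = g + 2*49*(-7 + 49) = g + 2*49*42 = g + 4116 = 4116 + g)
1/t(Z(-14)) = 1/(4116 + (4/7 + (1/7)*(-14))) = 1/(4116 + (4/7 - 2)) = 1/(4116 - 10/7) = 1/(28802/7) = 7/28802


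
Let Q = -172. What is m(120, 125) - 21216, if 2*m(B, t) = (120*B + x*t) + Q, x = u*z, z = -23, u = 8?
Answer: -25602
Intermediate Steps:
x = -184 (x = 8*(-23) = -184)
m(B, t) = -86 - 92*t + 60*B (m(B, t) = ((120*B - 184*t) - 172)/2 = ((-184*t + 120*B) - 172)/2 = (-172 - 184*t + 120*B)/2 = -86 - 92*t + 60*B)
m(120, 125) - 21216 = (-86 - 92*125 + 60*120) - 21216 = (-86 - 11500 + 7200) - 21216 = -4386 - 21216 = -25602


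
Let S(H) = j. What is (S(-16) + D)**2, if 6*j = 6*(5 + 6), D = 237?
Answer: 61504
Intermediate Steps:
j = 11 (j = (6*(5 + 6))/6 = (6*11)/6 = (1/6)*66 = 11)
S(H) = 11
(S(-16) + D)**2 = (11 + 237)**2 = 248**2 = 61504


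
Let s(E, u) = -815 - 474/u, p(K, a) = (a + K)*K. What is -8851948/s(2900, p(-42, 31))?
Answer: 340799998/31417 ≈ 10848.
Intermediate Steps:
p(K, a) = K*(K + a) (p(K, a) = (K + a)*K = K*(K + a))
-8851948/s(2900, p(-42, 31)) = -8851948/(-815 - 474*(-1/(42*(-42 + 31)))) = -8851948/(-815 - 474/((-42*(-11)))) = -8851948/(-815 - 474/462) = -8851948/(-815 - 474*1/462) = -8851948/(-815 - 79/77) = -8851948/(-62834/77) = -8851948*(-77/62834) = 340799998/31417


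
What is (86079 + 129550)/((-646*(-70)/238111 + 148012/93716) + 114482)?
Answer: 1202930067032351/638670903509071 ≈ 1.8835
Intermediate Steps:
(86079 + 129550)/((-646*(-70)/238111 + 148012/93716) + 114482) = 215629/((45220*(1/238111) + 148012*(1/93716)) + 114482) = 215629/((45220/238111 + 37003/23429) + 114482) = 215629/(9870280713/5578702619 + 114482) = 215629/(638670903509071/5578702619) = 215629*(5578702619/638670903509071) = 1202930067032351/638670903509071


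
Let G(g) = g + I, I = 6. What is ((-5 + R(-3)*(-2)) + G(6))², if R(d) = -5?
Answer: 289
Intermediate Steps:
G(g) = 6 + g (G(g) = g + 6 = 6 + g)
((-5 + R(-3)*(-2)) + G(6))² = ((-5 - 5*(-2)) + (6 + 6))² = ((-5 + 10) + 12)² = (5 + 12)² = 17² = 289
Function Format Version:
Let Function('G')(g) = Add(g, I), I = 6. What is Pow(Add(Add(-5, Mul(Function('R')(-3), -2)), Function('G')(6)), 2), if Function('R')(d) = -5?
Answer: 289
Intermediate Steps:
Function('G')(g) = Add(6, g) (Function('G')(g) = Add(g, 6) = Add(6, g))
Pow(Add(Add(-5, Mul(Function('R')(-3), -2)), Function('G')(6)), 2) = Pow(Add(Add(-5, Mul(-5, -2)), Add(6, 6)), 2) = Pow(Add(Add(-5, 10), 12), 2) = Pow(Add(5, 12), 2) = Pow(17, 2) = 289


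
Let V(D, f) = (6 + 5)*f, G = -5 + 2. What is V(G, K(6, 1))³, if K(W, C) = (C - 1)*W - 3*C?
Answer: -35937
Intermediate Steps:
G = -3
K(W, C) = -3*C + W*(-1 + C) (K(W, C) = (-1 + C)*W - 3*C = W*(-1 + C) - 3*C = -3*C + W*(-1 + C))
V(D, f) = 11*f
V(G, K(6, 1))³ = (11*(-1*6 - 3*1 + 1*6))³ = (11*(-6 - 3 + 6))³ = (11*(-3))³ = (-33)³ = -35937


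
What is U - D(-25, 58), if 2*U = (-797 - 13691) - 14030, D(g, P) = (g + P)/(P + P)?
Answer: -1654077/116 ≈ -14259.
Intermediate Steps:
D(g, P) = (P + g)/(2*P) (D(g, P) = (P + g)/((2*P)) = (P + g)*(1/(2*P)) = (P + g)/(2*P))
U = -14259 (U = ((-797 - 13691) - 14030)/2 = (-14488 - 14030)/2 = (½)*(-28518) = -14259)
U - D(-25, 58) = -14259 - (58 - 25)/(2*58) = -14259 - 33/(2*58) = -14259 - 1*33/116 = -14259 - 33/116 = -1654077/116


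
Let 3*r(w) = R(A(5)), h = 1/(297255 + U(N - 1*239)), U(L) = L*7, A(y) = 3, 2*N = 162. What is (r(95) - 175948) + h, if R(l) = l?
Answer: -52106528102/296149 ≈ -1.7595e+5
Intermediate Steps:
N = 81 (N = (1/2)*162 = 81)
U(L) = 7*L
h = 1/296149 (h = 1/(297255 + 7*(81 - 1*239)) = 1/(297255 + 7*(81 - 239)) = 1/(297255 + 7*(-158)) = 1/(297255 - 1106) = 1/296149 ≈ 3.3767e-6)
r(w) = 1 (r(w) = (1/3)*3 = 1)
(r(95) - 175948) + h = (1 - 175948) + 1/296149 = -175947 + 1/296149 = -52106528102/296149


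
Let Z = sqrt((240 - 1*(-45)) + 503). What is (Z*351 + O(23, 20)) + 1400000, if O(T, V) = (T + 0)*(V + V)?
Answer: 1400920 + 702*sqrt(197) ≈ 1.4108e+6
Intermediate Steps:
Z = 2*sqrt(197) (Z = sqrt((240 + 45) + 503) = sqrt(285 + 503) = sqrt(788) = 2*sqrt(197) ≈ 28.071)
O(T, V) = 2*T*V (O(T, V) = T*(2*V) = 2*T*V)
(Z*351 + O(23, 20)) + 1400000 = ((2*sqrt(197))*351 + 2*23*20) + 1400000 = (702*sqrt(197) + 920) + 1400000 = (920 + 702*sqrt(197)) + 1400000 = 1400920 + 702*sqrt(197)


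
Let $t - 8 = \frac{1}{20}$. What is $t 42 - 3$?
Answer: $\frac{3351}{10} \approx 335.1$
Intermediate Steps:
$t = \frac{161}{20}$ ($t = 8 + \frac{1}{20} = \frac{161}{20} \approx 8.05$)
$t 42 - 3 = \frac{161}{20} \cdot 42 - 3 = \frac{3381}{10} - 3 = \frac{3351}{10}$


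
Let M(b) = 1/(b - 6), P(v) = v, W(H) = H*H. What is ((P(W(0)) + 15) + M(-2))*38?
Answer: 2261/4 ≈ 565.25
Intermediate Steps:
W(H) = H²
M(b) = 1/(-6 + b)
((P(W(0)) + 15) + M(-2))*38 = ((0² + 15) + 1/(-6 - 2))*38 = ((0 + 15) + 1/(-8))*38 = (15 - ⅛)*38 = (119/8)*38 = 2261/4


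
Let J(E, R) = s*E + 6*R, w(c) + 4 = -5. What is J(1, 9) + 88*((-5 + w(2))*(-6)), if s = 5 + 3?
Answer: 7454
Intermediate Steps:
w(c) = -9 (w(c) = -4 - 5 = -9)
s = 8
J(E, R) = 6*R + 8*E (J(E, R) = 8*E + 6*R = 6*R + 8*E)
J(1, 9) + 88*((-5 + w(2))*(-6)) = (6*9 + 8*1) + 88*((-5 - 9)*(-6)) = (54 + 8) + 88*(-14*(-6)) = 62 + 88*84 = 62 + 7392 = 7454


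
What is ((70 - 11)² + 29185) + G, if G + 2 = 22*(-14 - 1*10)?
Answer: 32136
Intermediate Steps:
G = -530 (G = -2 + 22*(-14 - 1*10) = -2 + 22*(-14 - 10) = -2 + 22*(-24) = -2 - 528 = -530)
((70 - 11)² + 29185) + G = ((70 - 11)² + 29185) - 530 = (59² + 29185) - 530 = (3481 + 29185) - 530 = 32666 - 530 = 32136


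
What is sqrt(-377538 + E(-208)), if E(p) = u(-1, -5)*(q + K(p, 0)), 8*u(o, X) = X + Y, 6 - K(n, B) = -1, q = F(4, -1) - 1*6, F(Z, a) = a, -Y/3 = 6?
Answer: I*sqrt(377538) ≈ 614.44*I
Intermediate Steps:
Y = -18 (Y = -3*6 = -18)
q = -7 (q = -1 - 1*6 = -1 - 6 = -7)
K(n, B) = 7 (K(n, B) = 6 - 1*(-1) = 6 + 1 = 7)
u(o, X) = -9/4 + X/8 (u(o, X) = (X - 18)/8 = (-18 + X)/8 = -9/4 + X/8)
E(p) = 0 (E(p) = (-9/4 + (1/8)*(-5))*(-7 + 7) = (-9/4 - 5/8)*0 = -23/8*0 = 0)
sqrt(-377538 + E(-208)) = sqrt(-377538 + 0) = sqrt(-377538) = I*sqrt(377538)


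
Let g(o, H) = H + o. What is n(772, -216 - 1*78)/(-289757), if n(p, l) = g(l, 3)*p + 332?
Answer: 224320/289757 ≈ 0.77417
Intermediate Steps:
n(p, l) = 332 + p*(3 + l) (n(p, l) = (3 + l)*p + 332 = p*(3 + l) + 332 = 332 + p*(3 + l))
n(772, -216 - 1*78)/(-289757) = (332 + 772*(3 + (-216 - 1*78)))/(-289757) = (332 + 772*(3 + (-216 - 78)))*(-1/289757) = (332 + 772*(3 - 294))*(-1/289757) = (332 + 772*(-291))*(-1/289757) = (332 - 224652)*(-1/289757) = -224320*(-1/289757) = 224320/289757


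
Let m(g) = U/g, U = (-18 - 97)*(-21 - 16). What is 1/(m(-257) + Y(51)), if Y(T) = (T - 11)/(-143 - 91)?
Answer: -30069/502975 ≈ -0.059782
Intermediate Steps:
Y(T) = 11/234 - T/234 (Y(T) = (-11 + T)/(-234) = (-11 + T)*(-1/234) = 11/234 - T/234)
U = 4255 (U = -115*(-37) = 4255)
m(g) = 4255/g
1/(m(-257) + Y(51)) = 1/(4255/(-257) + (11/234 - 1/234*51)) = 1/(4255*(-1/257) + (11/234 - 17/78)) = 1/(-4255/257 - 20/117) = 1/(-502975/30069) = -30069/502975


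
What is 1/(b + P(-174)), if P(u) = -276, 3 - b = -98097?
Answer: 1/97824 ≈ 1.0222e-5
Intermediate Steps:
b = 98100 (b = 3 - 1*(-98097) = 3 + 98097 = 98100)
1/(b + P(-174)) = 1/(98100 - 276) = 1/97824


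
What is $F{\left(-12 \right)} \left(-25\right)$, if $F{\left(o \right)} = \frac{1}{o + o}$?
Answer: $\frac{25}{24} \approx 1.0417$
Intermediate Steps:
$F{\left(o \right)} = \frac{1}{2 o}$
$F{\left(-12 \right)} \left(-25\right) = \frac{1}{2 \left(-12\right)} \left(-25\right) = \frac{1}{2} \left(- \frac{1}{12}\right) \left(-25\right) = \left(- \frac{1}{24}\right) \left(-25\right) = \frac{25}{24}$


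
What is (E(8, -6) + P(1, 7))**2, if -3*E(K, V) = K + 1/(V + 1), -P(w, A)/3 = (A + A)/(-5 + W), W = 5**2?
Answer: 2209/100 ≈ 22.090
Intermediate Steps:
W = 25
P(w, A) = -3*A/10 (P(w, A) = -3*(A + A)/(-5 + 25) = -3*2*A/20 = -3*A/10)
E(K, V) = -K/3 - 1/(3*(1 + V)) (E(K, V) = -(K + 1/(V + 1))/3 = -(K + 1/(1 + V))/3 = -K/3 - 1/(3*(1 + V)))
(E(8, -6) + P(1, 7))**2 = ((-1 - 1*8 - 1*8*(-6))/(3*(1 - 6)) - 3/10*7)**2 = ((1/3)*(-1 - 8 + 48)/(-5) - 21/10)**2 = ((1/3)*(-1/5)*39 - 21/10)**2 = (-13/5 - 21/10)**2 = (-47/10)**2 = 2209/100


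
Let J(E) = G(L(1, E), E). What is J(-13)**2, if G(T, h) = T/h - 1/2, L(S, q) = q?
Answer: 1/4 ≈ 0.25000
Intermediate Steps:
G(T, h) = -1/2 + T/h (G(T, h) = T/h - 1*1/2 = T/h - 1/2 = -1/2 + T/h)
J(E) = 1/2 (J(E) = (E - E/2)/E = (E/2)/E = 1/2)
J(-13)**2 = (1/2)**2 = 1/4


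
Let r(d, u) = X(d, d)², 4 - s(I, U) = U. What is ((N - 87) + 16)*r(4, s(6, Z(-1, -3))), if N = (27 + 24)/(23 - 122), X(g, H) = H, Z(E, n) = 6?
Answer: -37760/33 ≈ -1144.2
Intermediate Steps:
s(I, U) = 4 - U
N = -17/33 (N = 51/(-99) = 51*(-1/99) = -17/33 ≈ -0.51515)
r(d, u) = d²
((N - 87) + 16)*r(4, s(6, Z(-1, -3))) = ((-17/33 - 87) + 16)*4² = (-2888/33 + 16)*16 = -2360/33*16 = -37760/33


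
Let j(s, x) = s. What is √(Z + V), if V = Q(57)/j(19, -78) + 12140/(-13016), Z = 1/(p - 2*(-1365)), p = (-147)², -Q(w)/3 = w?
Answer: I*√62302575876136890/79199106 ≈ 3.1516*I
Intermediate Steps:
Q(w) = -3*w
p = 21609
Z = 1/24339 (Z = 1/(21609 - 2*(-1365)) = 1/(21609 + 2730) = 1/24339 ≈ 4.1086e-5)
V = -32321/3254 (V = -3*57/19 + 12140/(-13016) = -171*1/19 + 12140*(-1/13016) = -9 - 3035/3254 = -32321/3254 ≈ -9.9327)
√(Z + V) = √(1/24339 - 32321/3254) = √(-786657565/79199106) = I*√62302575876136890/79199106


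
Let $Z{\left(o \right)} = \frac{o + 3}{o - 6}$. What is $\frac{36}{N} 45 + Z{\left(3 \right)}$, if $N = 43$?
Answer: $\frac{1534}{43} \approx 35.674$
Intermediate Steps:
$Z{\left(o \right)} = \frac{3 + o}{-6 + o}$
$\frac{36}{N} 45 + Z{\left(3 \right)} = \frac{36}{43} \cdot 45 + \frac{3 + 3}{-6 + 3} = 36 \cdot \frac{1}{43} \cdot 45 + \frac{1}{-3} \cdot 6 = \frac{36}{43} \cdot 45 - 2 = \frac{1620}{43} - 2 = \frac{1534}{43}$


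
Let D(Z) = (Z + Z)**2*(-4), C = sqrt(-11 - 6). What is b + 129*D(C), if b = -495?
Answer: 34593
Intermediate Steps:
C = I*sqrt(17) (C = sqrt(-17) = I*sqrt(17) ≈ 4.1231*I)
D(Z) = -16*Z**2 (D(Z) = (2*Z)**2*(-4) = (4*Z**2)*(-4) = -16*Z**2)
b + 129*D(C) = -495 + 129*(-16*(I*sqrt(17))**2) = -495 + 129*(-16*(-17)) = -495 + 129*272 = -495 + 35088 = 34593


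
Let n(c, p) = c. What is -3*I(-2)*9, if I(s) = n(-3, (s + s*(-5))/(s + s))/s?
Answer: -81/2 ≈ -40.500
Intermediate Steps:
I(s) = -3/s
-3*I(-2)*9 = -(-9)/(-2)*9 = -(-9)*(-1)/2*9 = -3*3/2*9 = -9/2*9 = -81/2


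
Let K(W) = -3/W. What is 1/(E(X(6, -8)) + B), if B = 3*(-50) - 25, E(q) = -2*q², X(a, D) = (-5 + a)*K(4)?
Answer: -8/1409 ≈ -0.0056778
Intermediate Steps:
X(a, D) = 15/4 - 3*a/4 (X(a, D) = (-5 + a)*(-3/4) = (-5 + a)*(-3*¼) = (-5 + a)*(-¾) = 15/4 - 3*a/4)
B = -175 (B = -150 - 25 = -175)
1/(E(X(6, -8)) + B) = 1/(-2*(15/4 - ¾*6)² - 175) = 1/(-2*(15/4 - 9/2)² - 175) = 1/(-2*(-¾)² - 175) = 1/(-2*9/16 - 175) = 1/(-9/8 - 175) = 1/(-1409/8) = -8/1409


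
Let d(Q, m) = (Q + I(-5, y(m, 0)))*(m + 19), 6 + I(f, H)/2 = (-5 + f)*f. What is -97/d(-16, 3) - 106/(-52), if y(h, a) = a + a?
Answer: 40715/20592 ≈ 1.9772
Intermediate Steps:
y(h, a) = 2*a
I(f, H) = -12 + 2*f*(-5 + f) (I(f, H) = -12 + 2*((-5 + f)*f) = -12 + 2*(f*(-5 + f)) = -12 + 2*f*(-5 + f))
d(Q, m) = (19 + m)*(88 + Q) (d(Q, m) = (Q + (-12 - 10*(-5) + 2*(-5)²))*(m + 19) = (Q + (-12 + 50 + 2*25))*(19 + m) = (Q + (-12 + 50 + 50))*(19 + m) = (Q + 88)*(19 + m) = (88 + Q)*(19 + m) = (19 + m)*(88 + Q))
-97/d(-16, 3) - 106/(-52) = -97/(1672 + 19*(-16) + 88*3 - 16*3) - 106/(-52) = -97/(1672 - 304 + 264 - 48) - 106*(-1/52) = -97/1584 + 53/26 = 40715/20592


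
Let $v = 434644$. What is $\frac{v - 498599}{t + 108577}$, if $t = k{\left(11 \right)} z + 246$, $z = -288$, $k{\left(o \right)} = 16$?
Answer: $- \frac{12791}{20843} \approx -0.61368$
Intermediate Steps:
$t = -4362$ ($t = 16 \left(-288\right) + 246 = -4608 + 246 = -4362$)
$\frac{v - 498599}{t + 108577} = \frac{434644 - 498599}{-4362 + 108577} = - \frac{63955}{104215} = \left(-63955\right) \frac{1}{104215} = - \frac{12791}{20843}$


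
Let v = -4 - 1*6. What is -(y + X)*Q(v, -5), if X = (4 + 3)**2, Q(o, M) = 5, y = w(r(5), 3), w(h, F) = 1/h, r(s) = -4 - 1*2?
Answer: -1465/6 ≈ -244.17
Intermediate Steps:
r(s) = -6 (r(s) = -4 - 2 = -6)
v = -10 (v = -4 - 6 = -10)
y = -1/6 (y = 1/(-6) = -1/6 ≈ -0.16667)
X = 49 (X = 7**2 = 49)
-(y + X)*Q(v, -5) = -(-1/6 + 49)*5 = -293*5/6 = -1*1465/6 = -1465/6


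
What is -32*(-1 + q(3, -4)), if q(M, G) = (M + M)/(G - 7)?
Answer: 544/11 ≈ 49.455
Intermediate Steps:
q(M, G) = 2*M/(-7 + G) (q(M, G) = (2*M)/(-7 + G) = 2*M/(-7 + G))
-32*(-1 + q(3, -4)) = -32*(-1 + 2*3/(-7 - 4)) = -32*(-1 + 2*3/(-11)) = -32*(-1 + 2*3*(-1/11)) = -32*(-1 - 6/11) = -32*(-17/11) = 544/11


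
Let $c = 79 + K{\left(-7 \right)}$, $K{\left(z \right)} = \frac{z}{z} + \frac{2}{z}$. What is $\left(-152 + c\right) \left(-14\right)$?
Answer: $1012$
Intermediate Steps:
$K{\left(z \right)} = 1 + \frac{2}{z}$
$c = \frac{558}{7}$ ($c = 79 + \frac{2 - 7}{-7} = 79 - - \frac{5}{7} = 79 + \frac{5}{7} = \frac{558}{7} \approx 79.714$)
$\left(-152 + c\right) \left(-14\right) = \left(-152 + \frac{558}{7}\right) \left(-14\right) = \left(- \frac{506}{7}\right) \left(-14\right) = 1012$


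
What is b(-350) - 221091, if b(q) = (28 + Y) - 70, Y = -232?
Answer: -221365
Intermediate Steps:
b(q) = -274 (b(q) = (28 - 232) - 70 = -204 - 70 = -274)
b(-350) - 221091 = -274 - 221091 = -221365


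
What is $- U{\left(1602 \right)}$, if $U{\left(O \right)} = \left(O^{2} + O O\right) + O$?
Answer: $-5134410$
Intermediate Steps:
$U{\left(O \right)} = O + 2 O^{2}$ ($U{\left(O \right)} = \left(O^{2} + O^{2}\right) + O = 2 O^{2} + O = O + 2 O^{2}$)
$- U{\left(1602 \right)} = - 1602 \left(1 + 2 \cdot 1602\right) = - 1602 \left(1 + 3204\right) = - 1602 \cdot 3205 = \left(-1\right) 5134410 = -5134410$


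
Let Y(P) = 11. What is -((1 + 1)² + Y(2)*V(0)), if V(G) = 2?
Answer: -26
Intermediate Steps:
-((1 + 1)² + Y(2)*V(0)) = -((1 + 1)² + 11*2) = -(2² + 22) = -(4 + 22) = -1*26 = -26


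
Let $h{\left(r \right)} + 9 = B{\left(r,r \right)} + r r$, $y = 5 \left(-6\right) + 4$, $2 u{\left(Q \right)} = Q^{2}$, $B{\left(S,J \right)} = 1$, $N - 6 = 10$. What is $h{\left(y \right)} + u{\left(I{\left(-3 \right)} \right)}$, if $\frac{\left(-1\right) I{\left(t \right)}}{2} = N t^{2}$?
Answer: $42140$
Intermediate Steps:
$N = 16$ ($N = 6 + 10 = 16$)
$I{\left(t \right)} = - 32 t^{2}$ ($I{\left(t \right)} = - 2 \cdot 16 t^{2} = - 32 t^{2}$)
$u{\left(Q \right)} = \frac{Q^{2}}{2}$
$y = -26$ ($y = -30 + 4 = -26$)
$h{\left(r \right)} = -8 + r^{2}$ ($h{\left(r \right)} = -9 + \left(1 + r r\right) = -9 + \left(1 + r^{2}\right) = -8 + r^{2}$)
$h{\left(y \right)} + u{\left(I{\left(-3 \right)} \right)} = \left(-8 + \left(-26\right)^{2}\right) + \frac{\left(- 32 \left(-3\right)^{2}\right)^{2}}{2} = \left(-8 + 676\right) + \frac{\left(\left(-32\right) 9\right)^{2}}{2} = 668 + \frac{\left(-288\right)^{2}}{2} = 668 + \frac{1}{2} \cdot 82944 = 668 + 41472 = 42140$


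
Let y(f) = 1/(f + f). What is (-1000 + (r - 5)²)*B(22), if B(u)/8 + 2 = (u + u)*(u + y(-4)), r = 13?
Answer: -7192224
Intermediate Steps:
y(f) = 1/(2*f)
B(u) = -16 + 16*u*(-⅛ + u) (B(u) = -16 + 8*((u + u)*(u + (½)/(-4))) = -16 + 8*((2*u)*(u + (½)*(-¼))) = -16 + 8*((2*u)*(u - ⅛)) = -16 + 8*((2*u)*(-⅛ + u)) = -16 + 8*(2*u*(-⅛ + u)) = -16 + 16*u*(-⅛ + u))
(-1000 + (r - 5)²)*B(22) = (-1000 + (13 - 5)²)*(-16 - 2*22 + 16*22²) = (-1000 + 8²)*(-16 - 44 + 16*484) = (-1000 + 64)*(-16 - 44 + 7744) = -936*7684 = -7192224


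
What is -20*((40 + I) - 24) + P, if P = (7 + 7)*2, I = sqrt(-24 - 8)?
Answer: -292 - 80*I*sqrt(2) ≈ -292.0 - 113.14*I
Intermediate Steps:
I = 4*I*sqrt(2) (I = sqrt(-32) = 4*I*sqrt(2) ≈ 5.6569*I)
P = 28 (P = 14*2 = 28)
-20*((40 + I) - 24) + P = -20*((40 + 4*I*sqrt(2)) - 24) + 28 = -20*(16 + 4*I*sqrt(2)) + 28 = (-320 - 80*I*sqrt(2)) + 28 = -292 - 80*I*sqrt(2)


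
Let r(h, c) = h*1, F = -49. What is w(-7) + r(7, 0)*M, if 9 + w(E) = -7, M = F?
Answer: -359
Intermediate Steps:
M = -49
r(h, c) = h
w(E) = -16 (w(E) = -9 - 7 = -16)
w(-7) + r(7, 0)*M = -16 + 7*(-49) = -16 - 343 = -359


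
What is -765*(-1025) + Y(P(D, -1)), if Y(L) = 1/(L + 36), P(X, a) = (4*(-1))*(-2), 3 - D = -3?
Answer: 34501501/44 ≈ 7.8413e+5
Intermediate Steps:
D = 6 (D = 3 - 1*(-3) = 3 + 3 = 6)
P(X, a) = 8 (P(X, a) = -4*(-2) = 8)
Y(L) = 1/(36 + L)
-765*(-1025) + Y(P(D, -1)) = -765*(-1025) + 1/(36 + 8) = 784125 + 1/44 = 34501501/44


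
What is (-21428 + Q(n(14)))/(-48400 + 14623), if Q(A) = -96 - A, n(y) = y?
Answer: 21538/33777 ≈ 0.63765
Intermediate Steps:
(-21428 + Q(n(14)))/(-48400 + 14623) = (-21428 + (-96 - 1*14))/(-48400 + 14623) = (-21428 + (-96 - 14))/(-33777) = (-21428 - 110)*(-1/33777) = -21538*(-1/33777) = 21538/33777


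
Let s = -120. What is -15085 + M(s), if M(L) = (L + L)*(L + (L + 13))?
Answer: 39395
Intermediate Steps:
M(L) = 2*L*(13 + 2*L) (M(L) = (2*L)*(L + (13 + L)) = (2*L)*(13 + 2*L) = 2*L*(13 + 2*L))
-15085 + M(s) = -15085 + 2*(-120)*(13 + 2*(-120)) = -15085 + 2*(-120)*(13 - 240) = -15085 + 2*(-120)*(-227) = -15085 + 54480 = 39395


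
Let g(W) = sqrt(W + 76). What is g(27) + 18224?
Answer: 18224 + sqrt(103) ≈ 18234.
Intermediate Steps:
g(W) = sqrt(76 + W)
g(27) + 18224 = sqrt(76 + 27) + 18224 = sqrt(103) + 18224 = 18224 + sqrt(103)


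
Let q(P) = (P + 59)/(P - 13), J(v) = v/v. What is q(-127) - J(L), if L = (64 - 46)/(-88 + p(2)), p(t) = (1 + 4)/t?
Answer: -18/35 ≈ -0.51429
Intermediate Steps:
p(t) = 5/t
L = -4/19 (L = (64 - 46)/(-88 + 5/2) = 18/(-88 + 5*(½)) = 18/(-88 + 5/2) = 18/(-171/2) = 18*(-2/171) = -4/19 ≈ -0.21053)
J(v) = 1
q(P) = (59 + P)/(-13 + P)
q(-127) - J(L) = (59 - 127)/(-13 - 127) - 1*1 = -68/(-140) - 1 = -1/140*(-68) - 1 = 17/35 - 1 = -18/35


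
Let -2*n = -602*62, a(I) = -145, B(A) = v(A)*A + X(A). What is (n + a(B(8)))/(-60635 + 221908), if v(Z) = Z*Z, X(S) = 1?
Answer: 18517/161273 ≈ 0.11482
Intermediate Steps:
v(Z) = Z²
B(A) = 1 + A³ (B(A) = A²*A + 1 = A³ + 1 = 1 + A³)
n = 18662 (n = -(-301)*62 = -½*(-37324) = 18662)
(n + a(B(8)))/(-60635 + 221908) = (18662 - 145)/(-60635 + 221908) = 18517/161273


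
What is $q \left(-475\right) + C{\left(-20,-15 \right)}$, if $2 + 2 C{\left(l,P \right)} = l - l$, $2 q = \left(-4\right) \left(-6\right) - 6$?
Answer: $-4276$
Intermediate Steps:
$q = 9$ ($q = \frac{\left(-4\right) \left(-6\right) - 6}{2} = \frac{24 - 6}{2} = \frac{1}{2} \cdot 18 = 9$)
$C{\left(l,P \right)} = -1$ ($C{\left(l,P \right)} = -1 + \frac{l - l}{2} = -1 + \frac{1}{2} \cdot 0 = -1 + 0 = -1$)
$q \left(-475\right) + C{\left(-20,-15 \right)} = 9 \left(-475\right) - 1 = -4275 - 1 = -4276$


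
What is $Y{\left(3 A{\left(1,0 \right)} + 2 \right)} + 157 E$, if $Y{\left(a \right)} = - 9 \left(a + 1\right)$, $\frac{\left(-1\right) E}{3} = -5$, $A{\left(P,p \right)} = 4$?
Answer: $2220$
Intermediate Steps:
$E = 15$ ($E = \left(-3\right) \left(-5\right) = 15$)
$Y{\left(a \right)} = -9 - 9 a$ ($Y{\left(a \right)} = - 9 \left(1 + a\right) = -9 - 9 a$)
$Y{\left(3 A{\left(1,0 \right)} + 2 \right)} + 157 E = \left(-9 - 9 \left(3 \cdot 4 + 2\right)\right) + 157 \cdot 15 = \left(-9 - 9 \left(12 + 2\right)\right) + 2355 = \left(-9 - 126\right) + 2355 = -135 + 2355 = 2220$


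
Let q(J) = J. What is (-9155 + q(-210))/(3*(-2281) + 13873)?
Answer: -1873/1406 ≈ -1.3321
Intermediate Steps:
(-9155 + q(-210))/(3*(-2281) + 13873) = (-9155 - 210)/(3*(-2281) + 13873) = -9365/(-6843 + 13873) = -9365/7030 = -9365*1/7030 = -1873/1406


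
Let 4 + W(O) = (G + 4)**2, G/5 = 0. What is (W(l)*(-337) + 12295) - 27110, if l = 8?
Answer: -18859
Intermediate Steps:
G = 0 (G = 5*0 = 0)
W(O) = 12 (W(O) = -4 + (0 + 4)**2 = -4 + 4**2 = -4 + 16 = 12)
(W(l)*(-337) + 12295) - 27110 = (12*(-337) + 12295) - 27110 = (-4044 + 12295) - 27110 = 8251 - 27110 = -18859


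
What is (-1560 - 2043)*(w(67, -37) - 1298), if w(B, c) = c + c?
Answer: 4943316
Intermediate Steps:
w(B, c) = 2*c
(-1560 - 2043)*(w(67, -37) - 1298) = (-1560 - 2043)*(2*(-37) - 1298) = -3603*(-74 - 1298) = -3603*(-1372) = 4943316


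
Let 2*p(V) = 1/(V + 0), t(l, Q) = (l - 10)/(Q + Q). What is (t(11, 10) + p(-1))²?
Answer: 81/400 ≈ 0.20250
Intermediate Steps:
t(l, Q) = (-10 + l)/(2*Q) (t(l, Q) = (-10 + l)/((2*Q)) = (-10 + l)*(1/(2*Q)) = (-10 + l)/(2*Q))
p(V) = 1/(2*V) (p(V) = 1/(2*(V + 0)) = 1/(2*V))
(t(11, 10) + p(-1))² = ((½)*(-10 + 11)/10 + (½)/(-1))² = ((½)*(⅒)*1 + (½)*(-1))² = (1/20 - ½)² = (-9/20)² = 81/400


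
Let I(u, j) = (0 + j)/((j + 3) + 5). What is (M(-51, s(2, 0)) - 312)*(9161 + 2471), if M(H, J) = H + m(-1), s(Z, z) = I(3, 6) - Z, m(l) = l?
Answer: -4234048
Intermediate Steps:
I(u, j) = j/(8 + j) (I(u, j) = j/((3 + j) + 5) = j/(8 + j))
s(Z, z) = 3/7 - Z (s(Z, z) = 6/(8 + 6) - Z = 6/14 - Z = 6*(1/14) - Z = 3/7 - Z)
M(H, J) = -1 + H (M(H, J) = H - 1 = -1 + H)
(M(-51, s(2, 0)) - 312)*(9161 + 2471) = ((-1 - 51) - 312)*(9161 + 2471) = (-52 - 312)*11632 = -364*11632 = -4234048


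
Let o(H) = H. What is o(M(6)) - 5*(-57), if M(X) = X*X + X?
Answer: 327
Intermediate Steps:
M(X) = X + X**2 (M(X) = X**2 + X = X + X**2)
o(M(6)) - 5*(-57) = 6*(1 + 6) - 5*(-57) = 6*7 + 285 = 42 + 285 = 327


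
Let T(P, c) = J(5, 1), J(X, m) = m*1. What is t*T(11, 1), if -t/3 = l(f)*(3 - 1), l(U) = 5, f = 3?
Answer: -30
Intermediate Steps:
J(X, m) = m
T(P, c) = 1
t = -30 (t = -15*(3 - 1) = -15*2 = -3*10 = -30)
t*T(11, 1) = -30*1 = -30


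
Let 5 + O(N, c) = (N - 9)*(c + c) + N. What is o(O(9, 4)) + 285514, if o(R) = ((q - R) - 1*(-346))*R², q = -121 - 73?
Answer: 287882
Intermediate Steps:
q = -194
O(N, c) = -5 + N + 2*c*(-9 + N) (O(N, c) = -5 + ((N - 9)*(c + c) + N) = -5 + ((-9 + N)*(2*c) + N) = -5 + (2*c*(-9 + N) + N) = -5 + (N + 2*c*(-9 + N)) = -5 + N + 2*c*(-9 + N))
o(R) = R²*(152 - R) (o(R) = ((-194 - R) - 1*(-346))*R² = ((-194 - R) + 346)*R² = (152 - R)*R² = R²*(152 - R))
o(O(9, 4)) + 285514 = (-5 + 9 - 18*4 + 2*9*4)²*(152 - (-5 + 9 - 18*4 + 2*9*4)) + 285514 = (-5 + 9 - 72 + 72)²*(152 - (-5 + 9 - 72 + 72)) + 285514 = 4²*(152 - 1*4) + 285514 = 16*(152 - 4) + 285514 = 16*148 + 285514 = 2368 + 285514 = 287882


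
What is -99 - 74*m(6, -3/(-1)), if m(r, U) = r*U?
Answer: -1431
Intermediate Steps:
m(r, U) = U*r
-99 - 74*m(6, -3/(-1)) = -99 - 74*(-3/(-1))*6 = -99 - 74*(-3*(-1))*6 = -99 - 222*6 = -99 - 74*18 = -99 - 1332 = -1431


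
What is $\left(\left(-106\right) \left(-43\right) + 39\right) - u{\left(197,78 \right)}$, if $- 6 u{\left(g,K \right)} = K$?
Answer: $4610$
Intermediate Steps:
$u{\left(g,K \right)} = - \frac{K}{6}$
$\left(\left(-106\right) \left(-43\right) + 39\right) - u{\left(197,78 \right)} = \left(\left(-106\right) \left(-43\right) + 39\right) - \left(- \frac{1}{6}\right) 78 = \left(4558 + 39\right) - -13 = 4597 + 13 = 4610$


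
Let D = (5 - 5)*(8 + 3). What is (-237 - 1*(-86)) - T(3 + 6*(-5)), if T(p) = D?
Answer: -151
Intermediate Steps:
D = 0 (D = 0*11 = 0)
T(p) = 0
(-237 - 1*(-86)) - T(3 + 6*(-5)) = (-237 - 1*(-86)) - 1*0 = (-237 + 86) + 0 = -151 + 0 = -151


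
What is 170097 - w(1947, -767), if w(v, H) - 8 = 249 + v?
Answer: 167893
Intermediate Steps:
w(v, H) = 257 + v (w(v, H) = 8 + (249 + v) = 257 + v)
170097 - w(1947, -767) = 170097 - (257 + 1947) = 170097 - 1*2204 = 170097 - 2204 = 167893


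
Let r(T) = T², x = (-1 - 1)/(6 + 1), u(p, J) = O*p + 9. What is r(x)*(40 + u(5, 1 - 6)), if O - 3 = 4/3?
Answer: 848/147 ≈ 5.7687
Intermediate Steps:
O = 13/3 (O = 3 + 4/3 = 13/3 ≈ 4.3333)
u(p, J) = 9 + 13*p/3 (u(p, J) = 13*p/3 + 9 = 9 + 13*p/3)
x = -2/7 ≈ -0.28571
r(x)*(40 + u(5, 1 - 6)) = (-2/7)²*(40 + (9 + (13/3)*5)) = 4*(40 + (9 + 65/3))/49 = 4*(40 + 92/3)/49 = (4/49)*(212/3) = 848/147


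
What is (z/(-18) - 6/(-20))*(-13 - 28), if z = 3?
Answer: -82/15 ≈ -5.4667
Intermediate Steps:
(z/(-18) - 6/(-20))*(-13 - 28) = (3/(-18) - 6/(-20))*(-13 - 28) = (3*(-1/18) - 6*(-1/20))*(-41) = (-⅙ + 3/10)*(-41) = (2/15)*(-41) = -82/15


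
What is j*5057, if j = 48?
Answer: 242736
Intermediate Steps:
j*5057 = 48*5057 = 242736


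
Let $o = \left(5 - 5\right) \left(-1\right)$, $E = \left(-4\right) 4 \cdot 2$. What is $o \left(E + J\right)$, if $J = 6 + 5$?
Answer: $0$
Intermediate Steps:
$E = -32$ ($E = \left(-16\right) 2 = -32$)
$J = 11$
$o = 0$ ($o = \left(5 - 5\right) \left(-1\right) = 0 \left(-1\right) = 0$)
$o \left(E + J\right) = 0 \left(-32 + 11\right) = 0 \left(-21\right) = 0$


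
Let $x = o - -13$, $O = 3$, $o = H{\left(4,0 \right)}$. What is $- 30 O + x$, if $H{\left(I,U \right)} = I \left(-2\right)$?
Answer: $-85$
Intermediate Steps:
$H{\left(I,U \right)} = - 2 I$
$o = -8$ ($o = \left(-2\right) 4 = -8$)
$x = 5$ ($x = -8 - -13 = -8 + 13 = 5$)
$- 30 O + x = \left(-30\right) 3 + 5 = -90 + 5 = -85$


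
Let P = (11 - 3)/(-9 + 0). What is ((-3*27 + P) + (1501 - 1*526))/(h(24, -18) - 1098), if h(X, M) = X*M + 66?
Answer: -4019/6588 ≈ -0.61005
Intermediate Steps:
P = -8/9 (P = 8/(-9) = 8*(-⅑) = -8/9 ≈ -0.88889)
h(X, M) = 66 + M*X (h(X, M) = M*X + 66 = 66 + M*X)
((-3*27 + P) + (1501 - 1*526))/(h(24, -18) - 1098) = ((-3*27 - 8/9) + (1501 - 1*526))/((66 - 18*24) - 1098) = ((-81 - 8/9) + (1501 - 526))/((66 - 432) - 1098) = (-737/9 + 975)/(-366 - 1098) = (8038/9)/(-1464) = (8038/9)*(-1/1464) = -4019/6588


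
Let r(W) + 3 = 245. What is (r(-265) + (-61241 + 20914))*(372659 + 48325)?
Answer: -16875143640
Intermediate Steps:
r(W) = 242 (r(W) = -3 + 245 = 242)
(r(-265) + (-61241 + 20914))*(372659 + 48325) = (242 + (-61241 + 20914))*(372659 + 48325) = (242 - 40327)*420984 = -40085*420984 = -16875143640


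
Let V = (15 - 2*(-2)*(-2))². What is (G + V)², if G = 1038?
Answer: 1181569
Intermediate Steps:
V = 49 (V = (15 + 4*(-2))² = (15 - 8)² = 7² = 49)
(G + V)² = (1038 + 49)² = 1087² = 1181569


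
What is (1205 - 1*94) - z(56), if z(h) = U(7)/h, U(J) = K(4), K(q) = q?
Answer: 15553/14 ≈ 1110.9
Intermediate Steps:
U(J) = 4
z(h) = 4/h
(1205 - 1*94) - z(56) = (1205 - 1*94) - 4/56 = (1205 - 94) - 4/56 = 1111 - 1*1/14 = 1111 - 1/14 = 15553/14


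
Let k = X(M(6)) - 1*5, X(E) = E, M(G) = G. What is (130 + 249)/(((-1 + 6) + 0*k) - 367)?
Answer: -379/362 ≈ -1.0470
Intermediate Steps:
k = 1 (k = 6 - 1*5 = 6 - 5 = 1)
(130 + 249)/(((-1 + 6) + 0*k) - 367) = (130 + 249)/(((-1 + 6) + 0*1) - 367) = 379/((5 + 0) - 367) = 379/(5 - 367) = 379/(-362) = 379*(-1/362) = -379/362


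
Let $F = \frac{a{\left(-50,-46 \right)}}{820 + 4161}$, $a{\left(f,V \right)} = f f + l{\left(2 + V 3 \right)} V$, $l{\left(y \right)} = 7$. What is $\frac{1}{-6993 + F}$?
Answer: $- \frac{4981}{34829955} \approx -0.00014301$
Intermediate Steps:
$a{\left(f,V \right)} = f^{2} + 7 V$ ($a{\left(f,V \right)} = f f + 7 V = f^{2} + 7 V$)
$F = \frac{2178}{4981}$ ($F = \frac{\left(-50\right)^{2} + 7 \left(-46\right)}{820 + 4161} = \frac{2500 - 322}{4981} = 2178 \cdot \frac{1}{4981} = \frac{2178}{4981} \approx 0.43726$)
$\frac{1}{-6993 + F} = \frac{1}{-6993 + \frac{2178}{4981}} = \frac{1}{- \frac{34829955}{4981}} = - \frac{4981}{34829955}$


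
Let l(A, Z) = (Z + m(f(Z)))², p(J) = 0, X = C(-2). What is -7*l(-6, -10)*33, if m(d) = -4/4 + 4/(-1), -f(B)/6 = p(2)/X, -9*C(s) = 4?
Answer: -51975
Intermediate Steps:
C(s) = -4/9 (C(s) = -⅑*4 = -4/9)
X = -4/9 ≈ -0.44444
f(B) = 0 (f(B) = -0/(-4/9) = -0*(-9)/4 = -6*0 = 0)
m(d) = -5 (m(d) = -4*¼ + 4*(-1) = -1 - 4 = -5)
l(A, Z) = (-5 + Z)² (l(A, Z) = (Z - 5)² = (-5 + Z)²)
-7*l(-6, -10)*33 = -7*(-5 - 10)²*33 = -7*(-15)²*33 = -7*225*33 = -1575*33 = -51975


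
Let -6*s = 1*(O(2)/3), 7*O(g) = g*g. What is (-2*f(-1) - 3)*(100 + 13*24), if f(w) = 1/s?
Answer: 24720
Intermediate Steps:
O(g) = g²/7 (O(g) = (g*g)/7 = g²/7)
s = -2/63 (s = -((⅐)*2²)/3/6 = -((⅐)*4)*(⅓)/6 = -(4/7)*(⅓)/6 = -4/(6*21) = -⅙*4/21 = -2/63 ≈ -0.031746)
f(w) = -63/2 (f(w) = 1/(-2/63) = -63/2)
(-2*f(-1) - 3)*(100 + 13*24) = (-2*(-63/2) - 3)*(100 + 13*24) = (63 - 3)*(100 + 312) = 60*412 = 24720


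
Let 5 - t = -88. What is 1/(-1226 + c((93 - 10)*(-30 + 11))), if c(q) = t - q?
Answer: 1/444 ≈ 0.0022523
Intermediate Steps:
t = 93 (t = 5 - 1*(-88) = 5 + 88 = 93)
c(q) = 93 - q
1/(-1226 + c((93 - 10)*(-30 + 11))) = 1/(-1226 + (93 - (93 - 10)*(-30 + 11))) = 1/(-1226 + (93 - 83*(-19))) = 1/(-1226 + (93 - 1*(-1577))) = 1/(-1226 + (93 + 1577)) = 1/(-1226 + 1670) = 1/444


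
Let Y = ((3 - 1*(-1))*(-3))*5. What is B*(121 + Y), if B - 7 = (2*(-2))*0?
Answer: 427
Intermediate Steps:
Y = -60 (Y = ((3 + 1)*(-3))*5 = (4*(-3))*5 = -12*5 = -60)
B = 7 (B = 7 + (2*(-2))*0 = 7 - 4*0 = 7 + 0 = 7)
B*(121 + Y) = 7*(121 - 60) = 7*61 = 427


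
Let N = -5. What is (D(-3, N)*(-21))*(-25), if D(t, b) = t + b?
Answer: -4200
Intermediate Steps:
D(t, b) = b + t
(D(-3, N)*(-21))*(-25) = ((-5 - 3)*(-21))*(-25) = -8*(-21)*(-25) = 168*(-25) = -4200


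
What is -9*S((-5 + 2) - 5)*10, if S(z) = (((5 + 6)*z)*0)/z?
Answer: 0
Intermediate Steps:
S(z) = 0 (S(z) = ((11*z)*0)/z = 0/z = 0)
-9*S((-5 + 2) - 5)*10 = -9*0*10 = 0*10 = 0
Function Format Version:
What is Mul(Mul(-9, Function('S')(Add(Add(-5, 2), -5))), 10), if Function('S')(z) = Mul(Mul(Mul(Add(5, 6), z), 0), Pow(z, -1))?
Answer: 0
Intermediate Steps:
Function('S')(z) = 0 (Function('S')(z) = Mul(Mul(Mul(11, z), 0), Pow(z, -1)) = Mul(0, Pow(z, -1)) = 0)
Mul(Mul(-9, Function('S')(Add(Add(-5, 2), -5))), 10) = Mul(Mul(-9, 0), 10) = Mul(0, 10) = 0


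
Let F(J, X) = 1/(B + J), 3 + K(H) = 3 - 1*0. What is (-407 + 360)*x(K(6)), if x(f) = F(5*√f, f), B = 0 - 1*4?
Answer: 47/4 ≈ 11.750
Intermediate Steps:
B = -4 (B = 0 - 4 = -4)
K(H) = 0 (K(H) = -3 + (3 - 1*0) = -3 + (3 + 0) = -3 + 3 = 0)
F(J, X) = 1/(-4 + J)
x(f) = 1/(-4 + 5*√f)
(-407 + 360)*x(K(6)) = (-407 + 360)/(-4 + 5*√0) = -47/(-4 + 5*0) = -47/(-4 + 0) = -47/(-4) = -47*(-¼) = 47/4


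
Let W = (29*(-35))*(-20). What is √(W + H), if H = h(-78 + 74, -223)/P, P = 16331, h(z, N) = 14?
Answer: √110490651366/2333 ≈ 142.48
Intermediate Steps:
H = 2/2333 (H = 14/16331 = 14*(1/16331) = 2/2333 ≈ 0.00085727)
W = 20300 (W = -1015*(-20) = 20300)
√(W + H) = √(20300 + 2/2333) = √(47359902/2333) = √110490651366/2333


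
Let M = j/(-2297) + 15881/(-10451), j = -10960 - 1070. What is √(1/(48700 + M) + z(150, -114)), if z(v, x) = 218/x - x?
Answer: 2*√13828250409376062162740040201/22214398449687 ≈ 10.587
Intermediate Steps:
j = -12030
z(v, x) = -x + 218/x
M = 89246873/24005947 (M = -12030/(-2297) + 15881/(-10451) = -12030*(-1/2297) + 15881*(-1/10451) = 12030/2297 - 15881/10451 = 89246873/24005947 ≈ 3.7177)
√(1/(48700 + M) + z(150, -114)) = √(1/(48700 + 89246873/24005947) + (-1*(-114) + 218/(-114))) = √(1/(1169178865773/24005947) + (114 + 218*(-1/114))) = √(24005947/1169178865773 + (114 - 109/57)) = √(24005947/1169178865773 + 6389/57) = √(2489961713920892/22214398449687) = 2*√13828250409376062162740040201/22214398449687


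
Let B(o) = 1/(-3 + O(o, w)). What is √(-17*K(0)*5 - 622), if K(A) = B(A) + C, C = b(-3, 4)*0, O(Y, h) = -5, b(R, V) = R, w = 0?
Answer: I*√9782/4 ≈ 24.726*I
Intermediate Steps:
B(o) = -⅛ (B(o) = 1/(-3 - 5) = 1/(-8) = -⅛)
C = 0 (C = -3*0 = 0)
K(A) = -⅛ (K(A) = -⅛ + 0 = -⅛)
√(-17*K(0)*5 - 622) = √(-17*(-⅛)*5 - 622) = √((17/8)*5 - 622) = √(85/8 - 622) = √(-4891/8) = I*√9782/4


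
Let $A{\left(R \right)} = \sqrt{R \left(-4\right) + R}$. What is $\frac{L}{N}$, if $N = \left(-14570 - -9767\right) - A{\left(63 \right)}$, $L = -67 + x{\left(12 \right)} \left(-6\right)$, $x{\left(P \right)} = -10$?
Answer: $\frac{11207}{7689666} - \frac{7 i \sqrt{21}}{7689666} \approx 0.0014574 - 4.1716 \cdot 10^{-6} i$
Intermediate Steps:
$A{\left(R \right)} = \sqrt{3} \sqrt{- R}$ ($A{\left(R \right)} = \sqrt{- 4 R + R} = \sqrt{- 3 R} = \sqrt{3} \sqrt{- R}$)
$L = -7$ ($L = -67 - -60 = -67 + 60 = -7$)
$N = -4803 - 3 i \sqrt{21}$ ($N = \left(-14570 - -9767\right) - \sqrt{3} \sqrt{\left(-1\right) 63} = \left(-14570 + 9767\right) - \sqrt{3} \sqrt{-63} = -4803 - \sqrt{3} \cdot 3 i \sqrt{7} = -4803 - 3 i \sqrt{21} \approx -4803.0 - 13.748 i$)
$\frac{L}{N} = - \frac{7}{-4803 - 3 i \sqrt{21}}$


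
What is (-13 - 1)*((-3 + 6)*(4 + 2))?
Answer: -252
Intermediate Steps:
(-13 - 1)*((-3 + 6)*(4 + 2)) = -42*6 = -14*18 = -252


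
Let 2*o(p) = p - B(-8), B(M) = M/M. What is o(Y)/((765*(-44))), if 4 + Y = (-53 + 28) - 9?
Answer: 13/22440 ≈ 0.00057932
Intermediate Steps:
Y = -38 (Y = -4 + ((-53 + 28) - 9) = -4 + (-25 - 9) = -4 - 34 = -38)
B(M) = 1
o(p) = -½ + p/2 (o(p) = (p - 1*1)/2 = (p - 1)/2 = (-1 + p)/2 = -½ + p/2)
o(Y)/((765*(-44))) = (-½ + (½)*(-38))/((765*(-44))) = (-½ - 19)/(-33660) = -39/2*(-1/33660) = 13/22440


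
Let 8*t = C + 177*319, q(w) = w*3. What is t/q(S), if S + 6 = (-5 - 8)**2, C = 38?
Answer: 56501/3912 ≈ 14.443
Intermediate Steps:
S = 163 (S = -6 + (-5 - 8)**2 = -6 + (-13)**2 = -6 + 169 = 163)
q(w) = 3*w
t = 56501/8 (t = (38 + 177*319)/8 = (38 + 56463)/8 = (1/8)*56501 = 56501/8 ≈ 7062.6)
t/q(S) = 56501/(8*((3*163))) = (56501/8)/489 = (56501/8)*(1/489) = 56501/3912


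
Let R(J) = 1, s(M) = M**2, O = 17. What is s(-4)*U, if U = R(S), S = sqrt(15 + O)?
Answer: 16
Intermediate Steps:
S = 4*sqrt(2) (S = sqrt(15 + 17) = sqrt(32) = 4*sqrt(2) ≈ 5.6569)
U = 1
s(-4)*U = (-4)**2*1 = 16*1 = 16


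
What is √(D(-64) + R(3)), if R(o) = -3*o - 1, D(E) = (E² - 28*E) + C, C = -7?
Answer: √5871 ≈ 76.622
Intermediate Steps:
D(E) = -7 + E² - 28*E (D(E) = (E² - 28*E) - 7 = -7 + E² - 28*E)
R(o) = -1 - 3*o
√(D(-64) + R(3)) = √((-7 + (-64)² - 28*(-64)) + (-1 - 3*3)) = √((-7 + 4096 + 1792) + (-1 - 9)) = √(5881 - 10) = √5871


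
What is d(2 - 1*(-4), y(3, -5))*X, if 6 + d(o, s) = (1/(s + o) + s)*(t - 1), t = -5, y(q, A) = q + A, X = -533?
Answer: -4797/2 ≈ -2398.5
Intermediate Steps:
y(q, A) = A + q
d(o, s) = -6 - 6*s - 6/(o + s) (d(o, s) = -6 + (1/(s + o) + s)*(-5 - 1) = -6 + (1/(o + s) + s)*(-6) = -6 + (s + 1/(o + s))*(-6) = -6 + (-6*s - 6/(o + s)) = -6 - 6*s - 6/(o + s))
d(2 - 1*(-4), y(3, -5))*X = (6*(-1 - (2 - 1*(-4)) - (-5 + 3) - (-5 + 3)² - (2 - 1*(-4))*(-5 + 3))/((2 - 1*(-4)) + (-5 + 3)))*(-533) = (6*(-1 - (2 + 4) - 1*(-2) - 1*(-2)² - 1*(2 + 4)*(-2))/((2 + 4) - 2))*(-533) = (6*(-1 - 1*6 + 2 - 1*4 - 1*6*(-2))/(6 - 2))*(-533) = (6*(-1 - 6 + 2 - 4 + 12)/4)*(-533) = (6*(¼)*3)*(-533) = (9/2)*(-533) = -4797/2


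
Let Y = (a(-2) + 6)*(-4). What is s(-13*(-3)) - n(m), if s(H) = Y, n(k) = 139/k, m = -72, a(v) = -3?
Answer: -725/72 ≈ -10.069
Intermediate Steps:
Y = -12 (Y = (-3 + 6)*(-4) = 3*(-4) = -12)
s(H) = -12
s(-13*(-3)) - n(m) = -12 - 139/(-72) = -12 - 139*(-1)/72 = -12 - 1*(-139/72) = -12 + 139/72 = -725/72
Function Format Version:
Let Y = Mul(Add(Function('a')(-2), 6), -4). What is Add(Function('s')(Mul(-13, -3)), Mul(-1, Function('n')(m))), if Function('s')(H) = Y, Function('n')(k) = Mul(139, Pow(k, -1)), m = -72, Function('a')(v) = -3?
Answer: Rational(-725, 72) ≈ -10.069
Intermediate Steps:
Y = -12 (Y = Mul(Add(-3, 6), -4) = Mul(3, -4) = -12)
Function('s')(H) = -12
Add(Function('s')(Mul(-13, -3)), Mul(-1, Function('n')(m))) = Add(-12, Mul(-1, Mul(139, Pow(-72, -1)))) = Add(-12, Mul(-1, Mul(139, Rational(-1, 72)))) = Add(-12, Mul(-1, Rational(-139, 72))) = Add(-12, Rational(139, 72)) = Rational(-725, 72)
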